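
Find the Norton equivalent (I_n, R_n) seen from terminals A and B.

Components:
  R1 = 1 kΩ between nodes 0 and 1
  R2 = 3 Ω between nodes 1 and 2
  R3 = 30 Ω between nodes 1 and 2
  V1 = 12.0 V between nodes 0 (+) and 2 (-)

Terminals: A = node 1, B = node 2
Find the Thévenin equivalent first; then I_n = V_th/R_th and R_n = R_th.
Step 1 — V_th is the open-circuit voltage V_A - V_B (nothing connected across the terminals).
Nodal analysis, taking node 2 as the 0 V reference.
Source V1 fixes V_0 = 12 V.
KCL at each unknown node (sum of currents leaving = 0; resistances in Ω):
  Node 1: (V_1 - 12)/1000 + (V_1 - 0)/3 + (V_1 - 0)/30 = 0
Collecting terms: 0.3677 × V_1 = 0.012  =>  V_1 = 0.03264 V
V_th = V_1 - V_2 = 0.03264 - 0 = 0.03264 V
Step 2 — R_th: zero the source — replace V1 by a short circuit (node 2 merges into node 0) — and find the resistance seen between A (node 1) and B (node 0).
Reduce the network between node 1 (A) and node 0 (B) by series/parallel combination:
  Rp1 = R1 ‖ R2 ‖ R3 (parallel, all between nodes 0 and 1) = 1/(1/1000 + 1/3 + 1/30) = 2.72 Ω
R_th = 2.72 Ω
I_n = V_th/R_th = 0.03264/2.72 = 0.012 A, and R_n = R_th = 2.72 Ω

Final answer: I_n = 0.012 A, R_n = 2.72 Ω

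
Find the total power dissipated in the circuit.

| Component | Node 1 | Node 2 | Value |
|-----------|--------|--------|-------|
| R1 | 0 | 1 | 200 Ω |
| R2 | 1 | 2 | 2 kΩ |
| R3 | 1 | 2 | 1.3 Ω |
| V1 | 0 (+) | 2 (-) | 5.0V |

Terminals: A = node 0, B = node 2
Nodal analysis, taking node 2 as the 0 V reference.
Source V1 fixes V_0 = 5 V.
KCL at each unknown node (sum of currents leaving = 0; resistances in Ω):
  Node 1: (V_1 - 5)/200 + (V_1 - 0)/2000 + (V_1 - 0)/1.3 = 0
Collecting terms: 0.7747 × V_1 = 0.025  =>  V_1 = 0.03227 V
Power in each resistor, P = (ΔV)²/R:
  P_R1 = (5 - 0.03227)²/200 = 0.1234 W
  P_R2 = (0.03227 - 0)²/2000 = 0.0000005207 W
  P_R3 = (0.03227 - 0)²/1.3 = 0.000801 W
P_total = P_R1 + P_R2 + P_R3 = 0.1242 W

Final answer: 0.1242 W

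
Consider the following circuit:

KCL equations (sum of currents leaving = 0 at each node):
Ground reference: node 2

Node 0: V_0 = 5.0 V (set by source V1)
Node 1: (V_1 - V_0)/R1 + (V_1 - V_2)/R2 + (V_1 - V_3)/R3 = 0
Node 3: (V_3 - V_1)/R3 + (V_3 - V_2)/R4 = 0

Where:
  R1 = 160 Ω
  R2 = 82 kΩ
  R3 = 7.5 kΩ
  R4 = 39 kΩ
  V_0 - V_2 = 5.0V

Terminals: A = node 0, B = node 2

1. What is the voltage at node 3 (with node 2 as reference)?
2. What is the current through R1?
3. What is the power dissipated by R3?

Nodal analysis, taking node 2 as the 0 V reference.
Source V1 fixes V_0 = 5 V.
KCL at each unknown node (sum of currents leaving = 0; resistances in Ω):
  Node 1: (V_1 - 5)/160 + (V_1 - 0)/82000 + (V_1 - V_3)/7500 = 0
  Node 3: (V_3 - V_1)/7500 + (V_3 - 0)/39000 = 0
Collecting terms (coefficients in siemens):
  0.006396·V_1 - 0.0001333·V_3 = 0.03125
  0.000159·V_3 - 0.0001333·V_1 = 0
Determinant D = (0.006396)(0.000159) - (-0.0001333)(-0.0001333) = 0.0000009989
V_1 = [(0.03125)(0.000159) - (-0.0001333)(0)]/D = 4.973 V
V_3 = [(0.006396)(0) - (0.03125)(-0.0001333)]/D = 4.171 V
Part 1:
  Read off the nodal solution: V_3 = 4.171 V
Part 2:
  I_R1 = (V_0 - V_1)/R1 = (5 - 4.973)/160 = 0.0001676 A
  Magnitude: I_R1 = 0.0001676 A
Part 3:
  I_R3 = (V_1 - V_3)/R3 = (4.973 - 4.171)/7500 = 0.000107 A
  P_R3 = I_R3² × R3 = (0.000107)² × 7500 = 0.00008579 W

Final answers:
1. V_3 = 4.171 V
2. I_R1 = 0.0001676 A
3. P_R3 = 8.579e-05 W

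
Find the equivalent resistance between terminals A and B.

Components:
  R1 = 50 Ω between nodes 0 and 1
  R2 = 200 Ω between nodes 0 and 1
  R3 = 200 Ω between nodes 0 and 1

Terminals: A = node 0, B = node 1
Reduce the network between node 0 (A) and node 1 (B) by series/parallel combination:
  Rp1 = R1 ‖ R2 ‖ R3 (parallel, all between nodes 0 and 1) = 1/(1/50 + 1/200 + 1/200) = 33.33 Ω
R_eq = 33.33 Ω

Final answer: 33.33 Ω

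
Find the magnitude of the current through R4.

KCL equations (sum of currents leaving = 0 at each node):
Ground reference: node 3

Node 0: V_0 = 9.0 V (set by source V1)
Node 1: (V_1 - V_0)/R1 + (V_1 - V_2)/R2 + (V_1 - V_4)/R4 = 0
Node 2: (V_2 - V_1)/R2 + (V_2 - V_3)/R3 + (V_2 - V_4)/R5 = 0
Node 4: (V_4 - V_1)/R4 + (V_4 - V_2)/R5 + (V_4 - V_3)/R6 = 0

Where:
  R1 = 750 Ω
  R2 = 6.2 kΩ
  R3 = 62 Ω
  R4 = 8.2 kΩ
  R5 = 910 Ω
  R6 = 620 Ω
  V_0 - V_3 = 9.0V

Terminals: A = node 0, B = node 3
Nodal analysis, taking node 3 as the 0 V reference.
Source V1 fixes V_0 = 9 V.
KCL at each unknown node (sum of currents leaving = 0; resistances in Ω):
  Node 1: (V_1 - 9)/750 + (V_1 - V_2)/6200 + (V_1 - V_4)/8200 = 0
  Node 2: (V_2 - V_1)/6200 + (V_2 - 0)/62 + (V_2 - V_4)/910 = 0
  Node 4: (V_4 - V_1)/8200 + (V_4 - V_2)/910 + (V_4 - 0)/620 = 0
Collecting terms (coefficients in siemens):
  0.001617·V_1 - 0.0001613·V_2 - 0.000122·V_4 = 0.012
  0.01739·V_2 - 0.0001613·V_1 - 0.001099·V_4 = 0
  0.002834·V_4 - 0.000122·V_1 - 0.001099·V_2 = 0
Solving these 3 simultaneous equations (Gaussian elimination) gives:
  V_1 = 7.459 V, V_2 = 0.09172 V, V_4 = 0.3566 V
I_R4 = (V_1 - V_4)/R4 = (7.459 - 0.3566)/8200 = 0.0008662 A
|I_R4| = 0.0008662 A

Final answer: |I_R4| = 0.0008662 A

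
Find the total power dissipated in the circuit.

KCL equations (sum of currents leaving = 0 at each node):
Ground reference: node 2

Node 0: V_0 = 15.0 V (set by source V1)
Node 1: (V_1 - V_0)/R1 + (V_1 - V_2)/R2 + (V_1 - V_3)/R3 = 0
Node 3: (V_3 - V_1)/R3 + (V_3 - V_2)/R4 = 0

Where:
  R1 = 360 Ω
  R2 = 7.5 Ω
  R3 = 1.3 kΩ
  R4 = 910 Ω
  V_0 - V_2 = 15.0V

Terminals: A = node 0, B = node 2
Nodal analysis, taking node 2 as the 0 V reference.
Source V1 fixes V_0 = 15 V.
KCL at each unknown node (sum of currents leaving = 0; resistances in Ω):
  Node 1: (V_1 - 15)/360 + (V_1 - 0)/7.5 + (V_1 - V_3)/1300 = 0
  Node 3: (V_3 - V_1)/1300 + (V_3 - 0)/910 = 0
Collecting terms (coefficients in siemens):
  0.1369·V_1 - 0.0007692·V_3 = 0.04167
  0.001868·V_3 - 0.0007692·V_1 = 0
Determinant D = (0.1369)(0.001868) - (-0.0007692)(-0.0007692) = 0.0002551
V_1 = [(0.04167)(0.001868) - (-0.0007692)(0)]/D = 0.3051 V
V_3 = [(0.1369)(0) - (0.04167)(-0.0007692)]/D = 0.1256 V
Power in each resistor, P = (ΔV)²/R:
  P_R1 = (15 - 0.3051)²/360 = 0.5998 W
  P_R2 = (0.3051 - 0)²/7.5 = 0.01241 W
  P_R3 = (0.3051 - 0.1256)²/1300 = 0.00002478 W
  P_R4 = (0 - 0.1256)²/910 = 0.00001734 W
P_total = P_R1 + P_R2 + P_R3 + P_R4 = 0.6123 W

Final answer: 0.6123 W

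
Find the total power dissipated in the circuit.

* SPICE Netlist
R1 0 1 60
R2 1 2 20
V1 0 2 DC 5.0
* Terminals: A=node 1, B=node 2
Nodal analysis, taking node 2 as the 0 V reference.
Source V1 fixes V_0 = 5 V.
KCL at each unknown node (sum of currents leaving = 0; resistances in Ω):
  Node 1: (V_1 - 5)/60 + (V_1 - 0)/20 = 0
Collecting terms: 0.06667 × V_1 = 0.08333  =>  V_1 = 1.25 V
Power in each resistor, P = (ΔV)²/R:
  P_R1 = (5 - 1.25)²/60 = 0.2344 W
  P_R2 = (1.25 - 0)²/20 = 0.07812 W
P_total = P_R1 + P_R2 = 0.3125 W

Final answer: 0.3125 W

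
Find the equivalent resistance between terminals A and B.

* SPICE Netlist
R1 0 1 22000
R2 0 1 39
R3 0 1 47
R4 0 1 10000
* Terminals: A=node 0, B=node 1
Reduce the network between node 0 (A) and node 1 (B) by series/parallel combination:
  Rp1 = R1 ‖ R2 ‖ R3 ‖ R4 (parallel, all between nodes 0 and 1) = 1/(1/22000 + 1/39 + 1/47 + 1/10000) = 21.25 Ω
R_eq = 21.25 Ω

Final answer: 21.25 Ω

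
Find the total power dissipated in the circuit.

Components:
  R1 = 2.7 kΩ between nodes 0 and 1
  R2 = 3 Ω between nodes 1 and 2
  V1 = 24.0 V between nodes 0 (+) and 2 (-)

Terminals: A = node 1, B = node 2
Nodal analysis, taking node 2 as the 0 V reference.
Source V1 fixes V_0 = 24 V.
KCL at each unknown node (sum of currents leaving = 0; resistances in Ω):
  Node 1: (V_1 - 24)/2700 + (V_1 - 0)/3 = 0
Collecting terms: 0.3337 × V_1 = 0.008889  =>  V_1 = 0.02664 V
Power in each resistor, P = (ΔV)²/R:
  P_R1 = (24 - 0.02664)²/2700 = 0.2129 W
  P_R2 = (0.02664 - 0)²/3 = 0.0002365 W
P_total = P_R1 + P_R2 = 0.2131 W

Final answer: 0.2131 W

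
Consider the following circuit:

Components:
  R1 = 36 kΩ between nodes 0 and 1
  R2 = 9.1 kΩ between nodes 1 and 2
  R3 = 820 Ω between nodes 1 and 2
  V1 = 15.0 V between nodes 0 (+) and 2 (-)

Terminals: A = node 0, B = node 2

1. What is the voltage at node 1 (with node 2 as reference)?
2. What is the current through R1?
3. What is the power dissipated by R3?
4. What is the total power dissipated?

Nodal analysis, taking node 2 as the 0 V reference.
Source V1 fixes V_0 = 15 V.
KCL at each unknown node (sum of currents leaving = 0; resistances in Ω):
  Node 1: (V_1 - 15)/36000 + (V_1 - 0)/9100 + (V_1 - 0)/820 = 0
Collecting terms: 0.001357 × V_1 = 0.0004167  =>  V_1 = 0.307 V
Part 1:
  Read off the nodal solution: V_1 = 0.307 V
Part 2:
  I_R1 = (V_0 - V_1)/R1 = (15 - 0.307)/36000 = 0.0004081 A
  Magnitude: I_R1 = 0.0004081 A
Part 3:
  I_R3 = (V_1 - V_2)/R3 = (0.307 - 0)/820 = 0.0003744 A
  P_R3 = I_R3² × R3 = (0.0003744)² × 820 = 0.0001149 W
Part 4:
  Power in each resistor, P = (ΔV)²/R:
    P_R1 = (15 - 0.307)²/36000 = 0.005997 W
    P_R2 = (0.307 - 0)²/9100 = 0.00001036 W
    P_R3 = (0.307 - 0)²/820 = 0.0001149 W
  P_total = P_R1 + P_R2 + P_R3 = 0.006122 W

Final answers:
1. V_1 = 0.307 V
2. I_R1 = 0.0004081 A
3. P_R3 = 0.0001149 W
4. P_total = 0.006122 W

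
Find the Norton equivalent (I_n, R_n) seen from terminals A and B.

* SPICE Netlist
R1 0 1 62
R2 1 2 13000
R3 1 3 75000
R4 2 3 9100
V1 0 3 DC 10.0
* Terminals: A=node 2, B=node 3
Find the Thévenin equivalent first; then I_n = V_th/R_th and R_n = R_th.
Step 1 — V_th is the open-circuit voltage V_A - V_B (nothing connected across the terminals).
Nodal analysis, taking node 3 as the 0 V reference.
Source V1 fixes V_0 = 10 V.
KCL at each unknown node (sum of currents leaving = 0; resistances in Ω):
  Node 1: (V_1 - 10)/62 + (V_1 - V_2)/13000 + (V_1 - 0)/75000 = 0
  Node 2: (V_2 - V_1)/13000 + (V_2 - 0)/9100 = 0
Collecting terms (coefficients in siemens):
  0.01622·V_1 - 0.00007692·V_2 = 0.1613
  0.0001868·V_2 - 0.00007692·V_1 = 0
Determinant D = (0.01622)(0.0001868) - (-0.00007692)(-0.00007692) = 0.000003024
V_1 = [(0.1613)(0.0001868) - (-0.00007692)(0)]/D = 9.964 V
V_2 = [(0.01622)(0) - (0.1613)(-0.00007692)]/D = 4.103 V
V_th = V_2 - V_3 = 4.103 - 0 = 4.103 V
Step 2 — R_th: zero the source — replace V1 by a short circuit (node 3 merges into node 0) — and find the resistance seen between A (node 2) and B (node 0).
Reduce the network between node 2 (A) and node 0 (B) by series/parallel combination:
  Rp1 = R1 ‖ R3 (parallel, both between nodes 0 and 1) = 1/(1/62 + 1/75000) = 61.95 Ω
  Rs1 = R2 + Rp1 (series, joined only at node 1) = 13000 + 61.95 = 13060 Ω
  Rp2 = R4 ‖ Rs1 (parallel, both between nodes 0 and 2) = 1/(1/9100 + 1/13060) = 5363 Ω
R_th = 5.363 kΩ
I_n = V_th/R_th = 4.103/5363 = 0.000765 A, and R_n = R_th = 5.363 kΩ

Final answer: I_n = 0.000765 A, R_n = 5.363 kΩ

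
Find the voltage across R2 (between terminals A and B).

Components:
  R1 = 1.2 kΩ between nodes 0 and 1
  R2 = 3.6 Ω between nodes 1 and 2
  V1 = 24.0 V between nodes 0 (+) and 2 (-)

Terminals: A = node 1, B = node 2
R1 and R2 are in series across V1 (node 0 → node 1 → node 2), and the output A–B is taken across R2, so this is a voltage divider.
Series current: I = V1/(R1 + R2) = 24/(1200 + 3.6) = 24/1204 = 0.01994 A
V_R2 = I × R2 = V1 × R2/(R1 + R2) = 24 × 3.6/1204 = 0.07178 V

Final answer: 0.07178 V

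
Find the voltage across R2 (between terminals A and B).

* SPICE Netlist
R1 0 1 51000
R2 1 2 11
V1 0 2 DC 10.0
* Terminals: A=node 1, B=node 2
R1 and R2 are in series across V1 (node 0 → node 1 → node 2), and the output A–B is taken across R2, so this is a voltage divider.
Series current: I = V1/(R1 + R2) = 10/(51000 + 11) = 10/51010 = 0.000196 A
V_R2 = I × R2 = V1 × R2/(R1 + R2) = 10 × 11/51010 = 0.002156 V

Final answer: 0.002156 V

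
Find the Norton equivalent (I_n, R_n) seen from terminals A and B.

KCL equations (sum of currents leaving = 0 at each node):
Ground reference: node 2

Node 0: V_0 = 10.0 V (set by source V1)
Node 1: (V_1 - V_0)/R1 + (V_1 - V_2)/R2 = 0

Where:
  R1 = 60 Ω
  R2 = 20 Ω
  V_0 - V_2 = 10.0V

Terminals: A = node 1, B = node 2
Find the Thévenin equivalent first; then I_n = V_th/R_th and R_n = R_th.
Step 1 — V_th is the open-circuit voltage V_A - V_B (nothing connected across the terminals).
Nodal analysis, taking node 2 as the 0 V reference.
Source V1 fixes V_0 = 10 V.
KCL at each unknown node (sum of currents leaving = 0; resistances in Ω):
  Node 1: (V_1 - 10)/60 + (V_1 - 0)/20 = 0
Collecting terms: 0.06667 × V_1 = 0.1667  =>  V_1 = 2.5 V
V_th = V_1 - V_2 = 2.5 - 0 = 2.5 V
Step 2 — R_th: zero the source — replace V1 by a short circuit (node 2 merges into node 0) — and find the resistance seen between A (node 1) and B (node 0).
Reduce the network between node 1 (A) and node 0 (B) by series/parallel combination:
  Rp1 = R1 ‖ R2 (parallel, both between nodes 0 and 1) = 1/(1/60 + 1/20) = 15 Ω
R_th = 15 Ω
I_n = V_th/R_th = 2.5/15 = 0.1667 A, and R_n = R_th = 15 Ω

Final answer: I_n = 0.1667 A, R_n = 15 Ω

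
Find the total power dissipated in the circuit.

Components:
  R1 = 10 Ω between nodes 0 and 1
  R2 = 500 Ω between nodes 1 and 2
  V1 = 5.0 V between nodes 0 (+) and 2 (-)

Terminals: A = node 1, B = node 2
Nodal analysis, taking node 2 as the 0 V reference.
Source V1 fixes V_0 = 5 V.
KCL at each unknown node (sum of currents leaving = 0; resistances in Ω):
  Node 1: (V_1 - 5)/10 + (V_1 - 0)/500 = 0
Collecting terms: 0.102 × V_1 = 0.5  =>  V_1 = 4.902 V
Power in each resistor, P = (ΔV)²/R:
  P_R1 = (5 - 4.902)²/10 = 0.0009612 W
  P_R2 = (4.902 - 0)²/500 = 0.04806 W
P_total = P_R1 + P_R2 = 0.04902 W

Final answer: 0.04902 W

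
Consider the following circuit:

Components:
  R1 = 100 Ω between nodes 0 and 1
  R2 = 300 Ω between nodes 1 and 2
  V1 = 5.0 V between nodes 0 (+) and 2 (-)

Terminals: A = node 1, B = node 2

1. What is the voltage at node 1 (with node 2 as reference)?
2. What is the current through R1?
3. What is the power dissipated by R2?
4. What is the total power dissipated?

Nodal analysis, taking node 2 as the 0 V reference.
Source V1 fixes V_0 = 5 V.
KCL at each unknown node (sum of currents leaving = 0; resistances in Ω):
  Node 1: (V_1 - 5)/100 + (V_1 - 0)/300 = 0
Collecting terms: 0.01333 × V_1 = 0.05  =>  V_1 = 3.75 V
Part 1:
  Read off the nodal solution: V_1 = 3.75 V
Part 2:
  I_R1 = (V_0 - V_1)/R1 = (5 - 3.75)/100 = 0.0125 A
  Magnitude: I_R1 = 0.0125 A
Part 3:
  I_R2 = (V_1 - V_2)/R2 = (3.75 - 0)/300 = 0.0125 A
  P_R2 = I_R2² × R2 = (0.0125)² × 300 = 0.04688 W
Part 4:
  Power in each resistor, P = (ΔV)²/R:
    P_R1 = (5 - 3.75)²/100 = 0.01562 W
    P_R2 = (3.75 - 0)²/300 = 0.04688 W
  P_total = P_R1 + P_R2 = 0.0625 W

Final answers:
1. V_1 = 3.75 V
2. I_R1 = 0.0125 A
3. P_R2 = 0.04688 W
4. P_total = 0.0625 W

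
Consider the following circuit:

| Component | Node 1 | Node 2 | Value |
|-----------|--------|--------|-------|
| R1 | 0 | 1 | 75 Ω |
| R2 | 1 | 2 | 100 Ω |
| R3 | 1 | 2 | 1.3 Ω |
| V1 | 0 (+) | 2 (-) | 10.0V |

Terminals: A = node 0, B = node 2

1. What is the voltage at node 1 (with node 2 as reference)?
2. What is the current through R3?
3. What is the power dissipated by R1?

Nodal analysis, taking node 2 as the 0 V reference.
Source V1 fixes V_0 = 10 V.
KCL at each unknown node (sum of currents leaving = 0; resistances in Ω):
  Node 1: (V_1 - 10)/75 + (V_1 - 0)/100 + (V_1 - 0)/1.3 = 0
Collecting terms: 0.7926 × V_1 = 0.1333  =>  V_1 = 0.1682 V
Part 1:
  Read off the nodal solution: V_1 = 0.1682 V
Part 2:
  I_R3 = (V_1 - V_2)/R3 = (0.1682 - 0)/1.3 = 0.1294 A
  Magnitude: I_R3 = 0.1294 A
Part 3:
  I_R1 = (V_0 - V_1)/R1 = (10 - 0.1682)/75 = 0.1311 A
  P_R1 = I_R1² × R1 = (0.1311)² × 75 = 1.289 W

Final answers:
1. V_1 = 0.1682 V
2. I_R3 = 0.1294 A
3. P_R1 = 1.289 W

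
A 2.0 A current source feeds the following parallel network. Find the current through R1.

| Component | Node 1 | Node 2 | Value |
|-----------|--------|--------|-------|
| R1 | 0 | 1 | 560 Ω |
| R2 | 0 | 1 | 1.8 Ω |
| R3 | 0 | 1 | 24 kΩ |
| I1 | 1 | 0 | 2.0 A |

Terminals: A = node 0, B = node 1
All resistors sit directly between nodes 0 and 1, so they are in parallel and share one voltage V; the full source current 2 A splits among them.
1/R_par = 1/560 + 1/1.8 + 1/24000 = 0.5574 S  =>  R_par = 1.794 Ω
V = I × R_par = 2 × 1.794 = 3.588 V
I_R1 = V/R1 = 3.588/560 = 0.006407 A

Final answer: 0.006407 A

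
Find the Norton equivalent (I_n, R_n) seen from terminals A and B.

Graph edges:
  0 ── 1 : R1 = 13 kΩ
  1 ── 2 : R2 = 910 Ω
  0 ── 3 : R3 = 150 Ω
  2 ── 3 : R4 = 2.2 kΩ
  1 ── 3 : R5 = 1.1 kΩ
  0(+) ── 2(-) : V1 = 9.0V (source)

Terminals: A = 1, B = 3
Find the Thévenin equivalent first; then I_n = V_th/R_th and R_n = R_th.
Step 1 — V_th is the open-circuit voltage V_A - V_B (nothing connected across the terminals).
Nodal analysis, taking node 2 as the 0 V reference.
Source V1 fixes V_0 = 9 V.
KCL at each unknown node (sum of currents leaving = 0; resistances in Ω):
  Node 1: (V_1 - 9)/13000 + (V_1 - 0)/910 + (V_1 - V_3)/1100 = 0
  Node 3: (V_3 - 9)/150 + (V_3 - 0)/2200 + (V_3 - V_1)/1100 = 0
Collecting terms (coefficients in siemens):
  0.002085·V_1 - 0.0009091·V_3 = 0.0006923
  0.00803·V_3 - 0.0009091·V_1 = 0.06
Determinant D = (0.002085)(0.00803) - (-0.0009091)(-0.0009091) = 0.00001592
V_1 = [(0.0006923)(0.00803) - (-0.0009091)(0.06)]/D = 3.776 V
V_3 = [(0.002085)(0.06) - (0.0006923)(-0.0009091)]/D = 7.899 V
V_th = V_1 - V_3 = 3.776 - 7.899 = -4.123 V
Step 2 — R_th: zero the source — replace V1 by a short circuit (node 2 merges into node 0) — and find the resistance seen between A (node 1) and B (node 3).
Reduce the network between node 1 (A) and node 3 (B) by series/parallel combination:
  Rp1 = R1 ‖ R2 (parallel, both between nodes 0 and 1) = 1/(1/13000 + 1/910) = 850.5 Ω
  Rp2 = R3 ‖ R4 (parallel, both between nodes 0 and 3) = 1/(1/150 + 1/2200) = 140.4 Ω
  Rs1 = Rp1 + Rp2 (series, joined only at node 0) = 850.5 + 140.4 = 990.9 Ω
  Rp3 = R5 ‖ Rs1 (parallel, both between nodes 1 and 3) = 1/(1/1100 + 1/990.9) = 521.3 Ω
R_th = 521.3 Ω
I_n = V_th/R_th = -4.123/521.3 = -0.007909 A, and R_n = R_th = 521.3 Ω

Final answer: I_n = -0.007909 A, R_n = 521.3 Ω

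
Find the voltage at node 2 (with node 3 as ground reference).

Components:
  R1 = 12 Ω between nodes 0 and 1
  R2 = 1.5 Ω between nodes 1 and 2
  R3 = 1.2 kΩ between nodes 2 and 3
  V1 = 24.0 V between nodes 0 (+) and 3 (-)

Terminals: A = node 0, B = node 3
Nodal analysis, taking node 3 as the 0 V reference.
Source V1 fixes V_0 = 24 V.
KCL at each unknown node (sum of currents leaving = 0; resistances in Ω):
  Node 1: (V_1 - 24)/12 + (V_1 - V_2)/1.5 = 0
  Node 2: (V_2 - V_1)/1.5 + (V_2 - 0)/1200 = 0
Collecting terms (coefficients in siemens):
  0.75·V_1 - 0.6667·V_2 = 2
  0.6675·V_2 - 0.6667·V_1 = 0
Determinant D = (0.75)(0.6675) - (-0.6667)(-0.6667) = 0.05618
V_1 = [(2)(0.6675) - (-0.6667)(0)]/D = 23.76 V
V_2 = [(0.75)(0) - (2)(-0.6667)]/D = 23.73 V
The requested potential is V_2 = 23.73 V.

Final answer: V_2 = 23.73 V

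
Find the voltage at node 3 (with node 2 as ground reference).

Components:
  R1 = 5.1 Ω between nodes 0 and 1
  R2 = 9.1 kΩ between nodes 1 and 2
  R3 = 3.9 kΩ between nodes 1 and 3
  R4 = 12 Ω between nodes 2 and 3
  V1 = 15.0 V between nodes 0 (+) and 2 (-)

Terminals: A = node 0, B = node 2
Nodal analysis, taking node 2 as the 0 V reference.
Source V1 fixes V_0 = 15 V.
KCL at each unknown node (sum of currents leaving = 0; resistances in Ω):
  Node 1: (V_1 - 15)/5.1 + (V_1 - 0)/9100 + (V_1 - V_3)/3900 = 0
  Node 3: (V_3 - V_1)/3900 + (V_3 - 0)/12 = 0
Collecting terms (coefficients in siemens):
  0.1964·V_1 - 0.0002564·V_3 = 2.941
  0.08359·V_3 - 0.0002564·V_1 = 0
Determinant D = (0.1964)(0.08359) - (-0.0002564)(-0.0002564) = 0.01642
V_1 = [(2.941)(0.08359) - (-0.0002564)(0)]/D = 14.97 V
V_3 = [(0.1964)(0) - (2.941)(-0.0002564)]/D = 0.04593 V
The requested potential is V_3 = 0.04593 V.

Final answer: V_3 = 0.04593 V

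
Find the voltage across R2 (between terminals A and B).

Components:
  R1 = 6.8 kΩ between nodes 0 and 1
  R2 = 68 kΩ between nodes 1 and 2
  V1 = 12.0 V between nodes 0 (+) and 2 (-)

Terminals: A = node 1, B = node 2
R1 and R2 are in series across V1 (node 0 → node 1 → node 2), and the output A–B is taken across R2, so this is a voltage divider.
Series current: I = V1/(R1 + R2) = 12/(6800 + 68000) = 12/74800 = 0.0001604 A
V_R2 = I × R2 = V1 × R2/(R1 + R2) = 12 × 68000/74800 = 10.91 V

Final answer: 10.91 V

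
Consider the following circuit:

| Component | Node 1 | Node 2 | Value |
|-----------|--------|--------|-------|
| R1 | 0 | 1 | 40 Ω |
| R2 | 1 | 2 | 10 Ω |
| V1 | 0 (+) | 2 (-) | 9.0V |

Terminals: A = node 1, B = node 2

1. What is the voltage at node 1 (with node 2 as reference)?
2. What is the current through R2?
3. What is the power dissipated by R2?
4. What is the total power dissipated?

Nodal analysis, taking node 2 as the 0 V reference.
Source V1 fixes V_0 = 9 V.
KCL at each unknown node (sum of currents leaving = 0; resistances in Ω):
  Node 1: (V_1 - 9)/40 + (V_1 - 0)/10 = 0
Collecting terms: 0.125 × V_1 = 0.225  =>  V_1 = 1.8 V
Part 1:
  Read off the nodal solution: V_1 = 1.8 V
Part 2:
  I_R2 = (V_1 - V_2)/R2 = (1.8 - 0)/10 = 0.18 A
  Magnitude: I_R2 = 0.18 A
Part 3:
  I_R2 = (V_1 - V_2)/R2 = (1.8 - 0)/10 = 0.18 A
  P_R2 = I_R2² × R2 = (0.18)² × 10 = 0.324 W
Part 4:
  Power in each resistor, P = (ΔV)²/R:
    P_R1 = (9 - 1.8)²/40 = 1.296 W
    P_R2 = (1.8 - 0)²/10 = 0.324 W
  P_total = P_R1 + P_R2 = 1.62 W

Final answers:
1. V_1 = 1.8 V
2. I_R2 = 0.18 A
3. P_R2 = 0.324 W
4. P_total = 1.62 W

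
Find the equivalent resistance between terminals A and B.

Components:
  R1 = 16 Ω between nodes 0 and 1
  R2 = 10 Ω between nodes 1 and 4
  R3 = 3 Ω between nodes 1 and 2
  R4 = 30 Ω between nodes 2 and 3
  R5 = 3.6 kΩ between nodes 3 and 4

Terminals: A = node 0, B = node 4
Reduce the network between node 0 (A) and node 4 (B) by series/parallel combination:
  Rs1 = R3 + R4 (series, joined only at node 2) = 3 + 30 = 33 Ω
  Rs2 = R5 + Rs1 (series, joined only at node 3) = 3600 + 33 = 3633 Ω
  Rp1 = R2 ‖ Rs2 (parallel, both between nodes 1 and 4) = 1/(1/10 + 1/3633) = 9.973 Ω
  Rs3 = R1 + Rp1 (series, joined only at node 1) = 16 + 9.973 = 25.97 Ω
R_eq = 25.97 Ω

Final answer: 25.97 Ω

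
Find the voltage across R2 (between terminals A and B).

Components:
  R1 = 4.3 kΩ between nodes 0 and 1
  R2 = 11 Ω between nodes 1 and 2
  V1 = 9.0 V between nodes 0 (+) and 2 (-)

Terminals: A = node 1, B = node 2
R1 and R2 are in series across V1 (node 0 → node 1 → node 2), and the output A–B is taken across R2, so this is a voltage divider.
Series current: I = V1/(R1 + R2) = 9/(4300 + 11) = 9/4311 = 0.002088 A
V_R2 = I × R2 = V1 × R2/(R1 + R2) = 9 × 11/4311 = 0.02296 V

Final answer: 0.02296 V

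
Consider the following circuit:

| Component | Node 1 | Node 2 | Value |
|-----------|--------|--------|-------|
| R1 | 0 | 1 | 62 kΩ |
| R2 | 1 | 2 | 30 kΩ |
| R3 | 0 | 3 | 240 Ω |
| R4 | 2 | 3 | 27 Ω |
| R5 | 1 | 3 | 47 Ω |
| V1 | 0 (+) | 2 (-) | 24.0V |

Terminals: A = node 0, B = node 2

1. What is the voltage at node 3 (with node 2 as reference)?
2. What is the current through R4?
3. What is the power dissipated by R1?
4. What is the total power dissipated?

Nodal analysis, taking node 2 as the 0 V reference.
Source V1 fixes V_0 = 24 V.
KCL at each unknown node (sum of currents leaving = 0; resistances in Ω):
  Node 1: (V_1 - 24)/62000 + (V_1 - 0)/30000 + (V_1 - V_3)/47 = 0
  Node 3: (V_3 - 24)/240 + (V_3 - 0)/27 + (V_3 - V_1)/47 = 0
Collecting terms (coefficients in siemens):
  0.02133·V_1 - 0.02128·V_3 = 0.0003871
  0.06248·V_3 - 0.02128·V_1 = 0.1
Determinant D = (0.02133)(0.06248) - (-0.02128)(-0.02128) = 0.0008798
V_1 = [(0.0003871)(0.06248) - (-0.02128)(0.1)]/D = 2.446 V
V_3 = [(0.02133)(0.1) - (0.0003871)(-0.02128)]/D = 2.433 V
Part 1:
  Read off the nodal solution: V_3 = 2.433 V
Part 2:
  I_R4 = (V_2 - V_3)/R4 = (0 - 2.433)/27 = -0.09013 A
  Magnitude: I_R4 = 0.09013 A
Part 3:
  I_R1 = (V_0 - V_1)/R1 = (24 - 2.446)/62000 = 0.0003476 A
  P_R1 = I_R1² × R1 = (0.0003476)² × 62000 = 0.007493 W
Part 4:
  Power in each resistor, P = (ΔV)²/R:
    P_R1 = (24 - 2.446)²/62000 = 0.007493 W
    P_R2 = (2.446 - 0)²/30000 = 0.0001994 W
    P_R3 = (24 - 2.433)²/240 = 1.938 W
    P_R4 = (0 - 2.433)²/27 = 0.2193 W
    P_R5 = (2.446 - 2.433)²/47 = 0.000003328 W
  P_total = P_R1 + P_R2 + P_R3 + P_R4 + P_R5 = 2.165 W

Final answers:
1. V_3 = 2.433 V
2. I_R4 = 0.09013 A
3. P_R1 = 0.007493 W
4. P_total = 2.165 W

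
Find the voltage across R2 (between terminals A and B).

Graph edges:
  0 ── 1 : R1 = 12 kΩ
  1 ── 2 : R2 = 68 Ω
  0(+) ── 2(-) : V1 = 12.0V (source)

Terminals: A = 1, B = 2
R1 and R2 are in series across V1 (node 0 → node 1 → node 2), and the output A–B is taken across R2, so this is a voltage divider.
Series current: I = V1/(R1 + R2) = 12/(12000 + 68) = 12/12070 = 0.0009944 A
V_R2 = I × R2 = V1 × R2/(R1 + R2) = 12 × 68/12070 = 0.06762 V

Final answer: 0.06762 V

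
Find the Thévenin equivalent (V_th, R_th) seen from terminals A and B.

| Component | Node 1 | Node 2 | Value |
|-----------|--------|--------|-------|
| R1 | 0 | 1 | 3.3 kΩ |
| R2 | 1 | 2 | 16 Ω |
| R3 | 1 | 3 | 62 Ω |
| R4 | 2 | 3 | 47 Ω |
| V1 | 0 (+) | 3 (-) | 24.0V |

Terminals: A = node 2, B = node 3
Step 1 — V_th is the open-circuit voltage V_A - V_B (nothing connected across the terminals).
Nodal analysis, taking node 3 as the 0 V reference.
Source V1 fixes V_0 = 24 V.
KCL at each unknown node (sum of currents leaving = 0; resistances in Ω):
  Node 1: (V_1 - 24)/3300 + (V_1 - V_2)/16 + (V_1 - 0)/62 = 0
  Node 2: (V_2 - V_1)/16 + (V_2 - 0)/47 = 0
Collecting terms (coefficients in siemens):
  0.07893·V_1 - 0.0625·V_2 = 0.007273
  0.08378·V_2 - 0.0625·V_1 = 0
Determinant D = (0.07893)(0.08378) - (-0.0625)(-0.0625) = 0.002706
V_1 = [(0.007273)(0.08378) - (-0.0625)(0)]/D = 0.2251 V
V_2 = [(0.07893)(0) - (0.007273)(-0.0625)]/D = 0.168 V
V_th = V_2 - V_3 = 0.168 - 0 = 0.168 V
Step 2 — R_th: zero the source — replace V1 by a short circuit (node 3 merges into node 0) — and find the resistance seen between A (node 2) and B (node 0).
Reduce the network between node 2 (A) and node 0 (B) by series/parallel combination:
  Rp1 = R1 ‖ R3 (parallel, both between nodes 0 and 1) = 1/(1/3300 + 1/62) = 60.86 Ω
  Rs1 = R2 + Rp1 (series, joined only at node 1) = 16 + 60.86 = 76.86 Ω
  Rp2 = R4 ‖ Rs1 (parallel, both between nodes 0 and 2) = 1/(1/47 + 1/76.86) = 29.16 Ω
R_th = 29.16 Ω

Final answer: V_th = 0.168 V, R_th = 29.16 Ω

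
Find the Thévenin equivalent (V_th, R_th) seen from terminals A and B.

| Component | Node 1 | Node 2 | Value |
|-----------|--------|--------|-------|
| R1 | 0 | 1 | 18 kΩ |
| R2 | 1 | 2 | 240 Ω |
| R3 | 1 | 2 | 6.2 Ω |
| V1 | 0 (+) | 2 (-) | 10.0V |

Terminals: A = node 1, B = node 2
Step 1 — V_th is the open-circuit voltage V_A - V_B (nothing connected across the terminals).
Nodal analysis, taking node 2 as the 0 V reference.
Source V1 fixes V_0 = 10 V.
KCL at each unknown node (sum of currents leaving = 0; resistances in Ω):
  Node 1: (V_1 - 10)/18000 + (V_1 - 0)/240 + (V_1 - 0)/6.2 = 0
Collecting terms: 0.1655 × V_1 = 0.0005556  =>  V_1 = 0.003357 V
V_th = V_1 - V_2 = 0.003357 - 0 = 0.003357 V
Step 2 — R_th: zero the source — replace V1 by a short circuit (node 2 merges into node 0) — and find the resistance seen between A (node 1) and B (node 0).
Reduce the network between node 1 (A) and node 0 (B) by series/parallel combination:
  Rp1 = R1 ‖ R2 ‖ R3 (parallel, all between nodes 0 and 1) = 1/(1/18000 + 1/240 + 1/6.2) = 6.042 Ω
R_th = 6.042 Ω

Final answer: V_th = 0.003357 V, R_th = 6.042 Ω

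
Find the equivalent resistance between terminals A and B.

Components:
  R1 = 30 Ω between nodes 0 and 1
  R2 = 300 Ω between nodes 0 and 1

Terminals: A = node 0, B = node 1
Reduce the network between node 0 (A) and node 1 (B) by series/parallel combination:
  Rp1 = R1 ‖ R2 (parallel, both between nodes 0 and 1) = 1/(1/30 + 1/300) = 27.27 Ω
R_eq = 27.27 Ω

Final answer: 27.27 Ω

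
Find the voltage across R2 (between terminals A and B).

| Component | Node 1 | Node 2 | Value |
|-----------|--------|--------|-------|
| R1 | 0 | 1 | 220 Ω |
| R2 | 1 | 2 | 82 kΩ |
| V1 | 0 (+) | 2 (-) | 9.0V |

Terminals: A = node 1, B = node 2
R1 and R2 are in series across V1 (node 0 → node 1 → node 2), and the output A–B is taken across R2, so this is a voltage divider.
Series current: I = V1/(R1 + R2) = 9/(220 + 82000) = 9/82220 = 0.0001095 A
V_R2 = I × R2 = V1 × R2/(R1 + R2) = 9 × 82000/82220 = 8.976 V

Final answer: 8.976 V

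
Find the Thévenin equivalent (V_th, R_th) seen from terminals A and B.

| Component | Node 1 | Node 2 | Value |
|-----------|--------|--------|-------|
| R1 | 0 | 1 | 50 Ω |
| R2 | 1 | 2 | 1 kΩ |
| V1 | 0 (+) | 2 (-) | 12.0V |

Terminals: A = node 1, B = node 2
Step 1 — V_th is the open-circuit voltage V_A - V_B (nothing connected across the terminals).
Nodal analysis, taking node 2 as the 0 V reference.
Source V1 fixes V_0 = 12 V.
KCL at each unknown node (sum of currents leaving = 0; resistances in Ω):
  Node 1: (V_1 - 12)/50 + (V_1 - 0)/1000 = 0
Collecting terms: 0.021 × V_1 = 0.24  =>  V_1 = 11.43 V
V_th = V_1 - V_2 = 11.43 - 0 = 11.43 V
Step 2 — R_th: zero the source — replace V1 by a short circuit (node 2 merges into node 0) — and find the resistance seen between A (node 1) and B (node 0).
Reduce the network between node 1 (A) and node 0 (B) by series/parallel combination:
  Rp1 = R1 ‖ R2 (parallel, both between nodes 0 and 1) = 1/(1/50 + 1/1000) = 47.62 Ω
R_th = 47.62 Ω

Final answer: V_th = 11.43 V, R_th = 47.62 Ω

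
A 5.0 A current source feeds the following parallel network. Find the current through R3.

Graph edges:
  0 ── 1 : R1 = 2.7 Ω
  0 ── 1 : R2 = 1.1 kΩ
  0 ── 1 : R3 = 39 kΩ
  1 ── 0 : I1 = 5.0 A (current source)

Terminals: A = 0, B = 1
All resistors sit directly between nodes 0 and 1, so they are in parallel and share one voltage V; the full source current 5 A splits among them.
1/R_par = 1/2.7 + 1/1100 + 1/39000 = 0.3713 S  =>  R_par = 2.693 Ω
V = I × R_par = 5 × 2.693 = 13.47 V
I_R3 = V/R3 = 13.47/39000 = 0.0003453 A

Final answer: 0.0003453 A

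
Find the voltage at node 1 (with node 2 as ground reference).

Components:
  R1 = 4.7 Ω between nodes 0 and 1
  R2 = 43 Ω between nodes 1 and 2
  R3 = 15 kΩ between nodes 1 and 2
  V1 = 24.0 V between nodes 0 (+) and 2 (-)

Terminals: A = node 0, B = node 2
Nodal analysis, taking node 2 as the 0 V reference.
Source V1 fixes V_0 = 24 V.
KCL at each unknown node (sum of currents leaving = 0; resistances in Ω):
  Node 1: (V_1 - 24)/4.7 + (V_1 - 0)/43 + (V_1 - 0)/15000 = 0
Collecting terms: 0.2361 × V_1 = 5.106  =>  V_1 = 21.63 V
The requested potential is V_1 = 21.63 V.

Final answer: V_1 = 21.63 V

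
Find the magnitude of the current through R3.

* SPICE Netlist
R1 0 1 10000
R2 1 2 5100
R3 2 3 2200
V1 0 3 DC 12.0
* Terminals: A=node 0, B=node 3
Nodal analysis, taking node 3 as the 0 V reference.
Source V1 fixes V_0 = 12 V.
KCL at each unknown node (sum of currents leaving = 0; resistances in Ω):
  Node 1: (V_1 - 12)/10000 + (V_1 - V_2)/5100 = 0
  Node 2: (V_2 - V_1)/5100 + (V_2 - 0)/2200 = 0
Collecting terms (coefficients in siemens):
  0.0002961·V_1 - 0.0001961·V_2 = 0.0012
  0.0006506·V_2 - 0.0001961·V_1 = 0
Determinant D = (0.0002961)(0.0006506) - (-0.0001961)(-0.0001961) = 0.0000001542
V_1 = [(0.0012)(0.0006506) - (-0.0001961)(0)]/D = 5.064 V
V_2 = [(0.0002961)(0) - (0.0012)(-0.0001961)]/D = 1.526 V
I_R3 = (V_2 - V_3)/R3 = (1.526 - 0)/2200 = 0.0006936 A
|I_R3| = 0.0006936 A

Final answer: |I_R3| = 0.0006936 A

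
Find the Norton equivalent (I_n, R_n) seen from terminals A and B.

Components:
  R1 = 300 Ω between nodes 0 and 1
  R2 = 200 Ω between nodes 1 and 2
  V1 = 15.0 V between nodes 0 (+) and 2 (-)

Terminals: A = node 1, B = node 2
Find the Thévenin equivalent first; then I_n = V_th/R_th and R_n = R_th.
Step 1 — V_th is the open-circuit voltage V_A - V_B (nothing connected across the terminals).
Nodal analysis, taking node 2 as the 0 V reference.
Source V1 fixes V_0 = 15 V.
KCL at each unknown node (sum of currents leaving = 0; resistances in Ω):
  Node 1: (V_1 - 15)/300 + (V_1 - 0)/200 = 0
Collecting terms: 0.008333 × V_1 = 0.05  =>  V_1 = 6 V
V_th = V_1 - V_2 = 6 - 0 = 6 V
Step 2 — R_th: zero the source — replace V1 by a short circuit (node 2 merges into node 0) — and find the resistance seen between A (node 1) and B (node 0).
Reduce the network between node 1 (A) and node 0 (B) by series/parallel combination:
  Rp1 = R1 ‖ R2 (parallel, both between nodes 0 and 1) = 1/(1/300 + 1/200) = 120 Ω
R_th = 120 Ω
I_n = V_th/R_th = 6/120 = 0.05 A, and R_n = R_th = 120 Ω

Final answer: I_n = 0.05 A, R_n = 120 Ω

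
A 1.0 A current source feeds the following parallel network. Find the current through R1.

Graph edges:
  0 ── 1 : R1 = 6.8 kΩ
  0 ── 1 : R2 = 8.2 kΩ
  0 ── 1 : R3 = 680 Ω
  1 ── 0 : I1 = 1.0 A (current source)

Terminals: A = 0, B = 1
All resistors sit directly between nodes 0 and 1, so they are in parallel and share one voltage V; the full source current 1 A splits among them.
1/R_par = 1/6800 + 1/8200 + 1/680 = 0.00174 S  =>  R_par = 574.8 Ω
V = I × R_par = 1 × 574.8 = 574.8 V
I_R1 = V/R1 = 574.8/6800 = 0.08454 A

Final answer: 0.08454 A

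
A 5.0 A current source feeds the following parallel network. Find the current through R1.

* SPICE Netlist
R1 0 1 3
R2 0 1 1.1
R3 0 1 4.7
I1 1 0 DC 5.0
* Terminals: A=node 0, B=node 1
All resistors sit directly between nodes 0 and 1, so they are in parallel and share one voltage V; the full source current 5 A splits among them.
1/R_par = 1/3 + 1/1.1 + 1/4.7 = 1.455 S  =>  R_par = 0.6872 Ω
V = I × R_par = 5 × 0.6872 = 3.436 V
I_R1 = V/R1 = 3.436/3 = 1.145 A

Final answer: 1.145 A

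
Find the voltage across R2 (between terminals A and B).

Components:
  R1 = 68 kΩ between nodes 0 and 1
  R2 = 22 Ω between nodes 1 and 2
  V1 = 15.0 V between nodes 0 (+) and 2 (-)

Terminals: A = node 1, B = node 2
R1 and R2 are in series across V1 (node 0 → node 1 → node 2), and the output A–B is taken across R2, so this is a voltage divider.
Series current: I = V1/(R1 + R2) = 15/(68000 + 22) = 15/68020 = 0.0002205 A
V_R2 = I × R2 = V1 × R2/(R1 + R2) = 15 × 22/68020 = 0.004851 V

Final answer: 0.004851 V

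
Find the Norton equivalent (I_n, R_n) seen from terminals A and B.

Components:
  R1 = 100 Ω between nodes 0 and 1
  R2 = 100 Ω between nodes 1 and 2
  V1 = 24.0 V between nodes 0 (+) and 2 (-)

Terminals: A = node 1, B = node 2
Find the Thévenin equivalent first; then I_n = V_th/R_th and R_n = R_th.
Step 1 — V_th is the open-circuit voltage V_A - V_B (nothing connected across the terminals).
Nodal analysis, taking node 2 as the 0 V reference.
Source V1 fixes V_0 = 24 V.
KCL at each unknown node (sum of currents leaving = 0; resistances in Ω):
  Node 1: (V_1 - 24)/100 + (V_1 - 0)/100 = 0
Collecting terms: 0.02 × V_1 = 0.24  =>  V_1 = 12 V
V_th = V_1 - V_2 = 12 - 0 = 12 V
Step 2 — R_th: zero the source — replace V1 by a short circuit (node 2 merges into node 0) — and find the resistance seen between A (node 1) and B (node 0).
Reduce the network between node 1 (A) and node 0 (B) by series/parallel combination:
  Rp1 = R1 ‖ R2 (parallel, both between nodes 0 and 1) = 1/(1/100 + 1/100) = 50 Ω
R_th = 50 Ω
I_n = V_th/R_th = 12/50 = 0.24 A, and R_n = R_th = 50 Ω

Final answer: I_n = 0.24 A, R_n = 50 Ω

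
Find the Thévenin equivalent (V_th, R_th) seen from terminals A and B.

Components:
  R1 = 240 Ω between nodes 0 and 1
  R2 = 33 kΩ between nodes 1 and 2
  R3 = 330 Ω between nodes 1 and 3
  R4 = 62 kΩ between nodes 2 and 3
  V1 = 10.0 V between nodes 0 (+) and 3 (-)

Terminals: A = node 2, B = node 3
Step 1 — V_th is the open-circuit voltage V_A - V_B (nothing connected across the terminals).
Nodal analysis, taking node 3 as the 0 V reference.
Source V1 fixes V_0 = 10 V.
KCL at each unknown node (sum of currents leaving = 0; resistances in Ω):
  Node 1: (V_1 - 10)/240 + (V_1 - V_2)/33000 + (V_1 - 0)/330 = 0
  Node 2: (V_2 - V_1)/33000 + (V_2 - 0)/62000 = 0
Collecting terms (coefficients in siemens):
  0.007227·V_1 - 0.0000303·V_2 = 0.04167
  0.00004643·V_2 - 0.0000303·V_1 = 0
Determinant D = (0.007227)(0.00004643) - (-0.0000303)(-0.0000303) = 0.0000003347
V_1 = [(0.04167)(0.00004643) - (-0.0000303)(0)]/D = 5.781 V
V_2 = [(0.007227)(0) - (0.04167)(-0.0000303)]/D = 3.773 V
V_th = V_2 - V_3 = 3.773 - 0 = 3.773 V
Step 2 — R_th: zero the source — replace V1 by a short circuit (node 3 merges into node 0) — and find the resistance seen between A (node 2) and B (node 0).
Reduce the network between node 2 (A) and node 0 (B) by series/parallel combination:
  Rp1 = R1 ‖ R3 (parallel, both between nodes 0 and 1) = 1/(1/240 + 1/330) = 138.9 Ω
  Rs1 = R2 + Rp1 (series, joined only at node 1) = 33000 + 138.9 = 33140 Ω
  Rp2 = R4 ‖ Rs1 (parallel, both between nodes 0 and 2) = 1/(1/62000 + 1/33140) = 21600 Ω
R_th = 21.6 kΩ

Final answer: V_th = 3.773 V, R_th = 21.6 kΩ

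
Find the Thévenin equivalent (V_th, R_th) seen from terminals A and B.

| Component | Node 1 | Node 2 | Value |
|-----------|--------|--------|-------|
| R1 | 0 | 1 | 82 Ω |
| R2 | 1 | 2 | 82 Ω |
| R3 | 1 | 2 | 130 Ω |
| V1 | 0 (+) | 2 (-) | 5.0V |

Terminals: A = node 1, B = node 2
Step 1 — V_th is the open-circuit voltage V_A - V_B (nothing connected across the terminals).
Nodal analysis, taking node 2 as the 0 V reference.
Source V1 fixes V_0 = 5 V.
KCL at each unknown node (sum of currents leaving = 0; resistances in Ω):
  Node 1: (V_1 - 5)/82 + (V_1 - 0)/82 + (V_1 - 0)/130 = 0
Collecting terms: 0.03208 × V_1 = 0.06098  =>  V_1 = 1.901 V
V_th = V_1 - V_2 = 1.901 - 0 = 1.901 V
Step 2 — R_th: zero the source — replace V1 by a short circuit (node 2 merges into node 0) — and find the resistance seen between A (node 1) and B (node 0).
Reduce the network between node 1 (A) and node 0 (B) by series/parallel combination:
  Rp1 = R1 ‖ R2 ‖ R3 (parallel, all between nodes 0 and 1) = 1/(1/82 + 1/82 + 1/130) = 31.17 Ω
R_th = 31.17 Ω

Final answer: V_th = 1.901 V, R_th = 31.17 Ω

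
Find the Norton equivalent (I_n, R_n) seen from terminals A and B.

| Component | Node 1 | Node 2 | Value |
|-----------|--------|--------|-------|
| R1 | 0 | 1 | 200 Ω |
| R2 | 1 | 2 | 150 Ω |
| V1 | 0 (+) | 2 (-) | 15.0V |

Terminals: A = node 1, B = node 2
Find the Thévenin equivalent first; then I_n = V_th/R_th and R_n = R_th.
Step 1 — V_th is the open-circuit voltage V_A - V_B (nothing connected across the terminals).
Nodal analysis, taking node 2 as the 0 V reference.
Source V1 fixes V_0 = 15 V.
KCL at each unknown node (sum of currents leaving = 0; resistances in Ω):
  Node 1: (V_1 - 15)/200 + (V_1 - 0)/150 = 0
Collecting terms: 0.01167 × V_1 = 0.075  =>  V_1 = 6.429 V
V_th = V_1 - V_2 = 6.429 - 0 = 6.429 V
Step 2 — R_th: zero the source — replace V1 by a short circuit (node 2 merges into node 0) — and find the resistance seen between A (node 1) and B (node 0).
Reduce the network between node 1 (A) and node 0 (B) by series/parallel combination:
  Rp1 = R1 ‖ R2 (parallel, both between nodes 0 and 1) = 1/(1/200 + 1/150) = 85.71 Ω
R_th = 85.71 Ω
I_n = V_th/R_th = 6.429/85.71 = 0.075 A, and R_n = R_th = 85.71 Ω

Final answer: I_n = 0.075 A, R_n = 85.71 Ω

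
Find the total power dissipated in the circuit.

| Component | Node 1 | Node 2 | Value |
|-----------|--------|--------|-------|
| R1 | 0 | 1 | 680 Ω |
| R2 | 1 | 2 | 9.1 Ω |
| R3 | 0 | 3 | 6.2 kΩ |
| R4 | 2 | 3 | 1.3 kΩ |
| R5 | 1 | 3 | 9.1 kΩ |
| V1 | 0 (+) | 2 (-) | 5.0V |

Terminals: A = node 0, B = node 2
Nodal analysis, taking node 2 as the 0 V reference.
Source V1 fixes V_0 = 5 V.
KCL at each unknown node (sum of currents leaving = 0; resistances in Ω):
  Node 1: (V_1 - 5)/680 + (V_1 - 0)/9.1 + (V_1 - V_3)/9100 = 0
  Node 3: (V_3 - 5)/6200 + (V_3 - 0)/1300 + (V_3 - V_1)/9100 = 0
Collecting terms (coefficients in siemens):
  0.1115·V_1 - 0.0001099·V_3 = 0.007353
  0.00104·V_3 - 0.0001099·V_1 = 0.0008065
Determinant D = (0.1115)(0.00104) - (-0.0001099)(-0.0001099) = 0.000116
V_1 = [(0.007353)(0.00104) - (-0.0001099)(0.0008065)]/D = 0.06673 V
V_3 = [(0.1115)(0.0008065) - (0.007353)(-0.0001099)]/D = 0.7822 V
Power in each resistor, P = (ΔV)²/R:
  P_R1 = (5 - 0.06673)²/680 = 0.03579 W
  P_R2 = (0.06673 - 0)²/9.1 = 0.0004894 W
  P_R3 = (5 - 0.7822)²/6200 = 0.002869 W
  P_R4 = (0 - 0.7822)²/1300 = 0.0004706 W
  P_R5 = (0.06673 - 0.7822)²/9100 = 0.00005625 W
P_total = P_R1 + P_R2 + P_R3 + P_R4 + P_R5 = 0.03968 W

Final answer: 0.03968 W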